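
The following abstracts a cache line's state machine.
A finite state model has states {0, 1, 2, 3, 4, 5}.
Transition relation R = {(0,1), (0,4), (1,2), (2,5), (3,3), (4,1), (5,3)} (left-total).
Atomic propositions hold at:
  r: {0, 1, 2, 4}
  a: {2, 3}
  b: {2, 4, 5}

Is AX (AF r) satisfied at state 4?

AF r: least fixpoint, start Z0 = {0, 1, 2, 4}, add states with every successor in Z. Already a fixed point.
Sat(AF r) = {0, 1, 2, 4}
Sat(AX (AF r)) = {s : every successor in {0, 1, 2, 4}} = {0, 1, 4}
4 ∈ Sat(AX (AF r)) = {0, 1, 4}, so the formula holds at 4.

Yes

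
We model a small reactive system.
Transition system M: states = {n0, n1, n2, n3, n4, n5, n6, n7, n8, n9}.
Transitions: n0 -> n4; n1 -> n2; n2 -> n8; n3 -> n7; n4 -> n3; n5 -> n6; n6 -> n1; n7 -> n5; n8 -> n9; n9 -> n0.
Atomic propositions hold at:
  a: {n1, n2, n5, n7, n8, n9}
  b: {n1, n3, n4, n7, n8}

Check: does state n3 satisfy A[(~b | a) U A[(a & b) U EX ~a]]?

No

Sat(~b) = {n0, n2, n5, n6, n9}
Sat(~b | a) = {n0, n1, n2, n5, n6, n7, n8, n9}
Sat(a & b) = {n1, n7, n8}
Sat(~a) = {n0, n3, n4, n6}
Sat(EX ~a) = {s : some successor in {n0, n3, n4, n6}} = {n0, n4, n5, n9}
A[(a & b) U EX ~a]: least fixpoint, start Z0 = Sat(EX ~a) = {n0, n4, n5, n9}, add states in Sat(a & b) with every successor in Z. Z1 = {n0, n4, n5, n7, n8, n9}; fixed.
Sat(A[(a & b) U EX ~a]) = {n0, n4, n5, n7, n8, n9}
A[(~b | a) U A[(a & b) U EX ~a]]: least fixpoint, start Z0 = Sat(A[(a & b) U EX ~a]) = {n0, n4, n5, n7, n8, n9}, add states in Sat(~b | a) with every successor in Z. Z1 = {n0, n2, n4, n5, n7, n8, n9}; Z2 = {n0, n1, n2, n4, n5, n7, n8, n9}; Z3 = {n0, n1, n2, n4, n5, n6, n7, n8, n9}; fixed.
Sat(A[(~b | a) U A[(a & b) U EX ~a]]) = {n0, n1, n2, n4, n5, n6, n7, n8, n9}
n3 ∉ Sat(A[(~b | a) U A[(a & b) U EX ~a]]) = {n0, n1, n2, n4, n5, n6, n7, n8, n9}, so the formula does not hold at n3.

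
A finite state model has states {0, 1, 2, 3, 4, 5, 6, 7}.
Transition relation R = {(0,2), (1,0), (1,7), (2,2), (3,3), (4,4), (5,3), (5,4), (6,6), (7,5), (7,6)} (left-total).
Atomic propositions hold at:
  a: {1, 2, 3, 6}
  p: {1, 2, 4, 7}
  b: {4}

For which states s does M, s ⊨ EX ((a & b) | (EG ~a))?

Sat(a & b) = ∅
Sat(~a) = {0, 4, 5, 7}
EG ~a: greatest fixpoint, start Z0 = {0, 4, 5, 7}, keep only states in Sat with some successor in Z. Z1 = {4, 5, 7}; fixed.
Sat(EG ~a) = {4, 5, 7}
Sat((a & b) | (EG ~a)) = {4, 5, 7}
Sat(EX ((a & b) | (EG ~a))) = {s : some successor in {4, 5, 7}} = {1, 4, 5, 7}

{1, 4, 5, 7}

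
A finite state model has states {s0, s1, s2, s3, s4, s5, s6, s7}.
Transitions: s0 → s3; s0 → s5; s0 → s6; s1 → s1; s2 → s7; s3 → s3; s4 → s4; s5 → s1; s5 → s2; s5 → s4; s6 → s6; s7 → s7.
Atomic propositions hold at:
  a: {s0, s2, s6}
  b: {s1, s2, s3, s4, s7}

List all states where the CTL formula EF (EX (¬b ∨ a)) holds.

Sat(¬b) = {s0, s5, s6}
Sat(¬b ∨ a) = {s0, s2, s5, s6}
Sat(EX (¬b ∨ a)) = {s : some successor in {s0, s2, s5, s6}} = {s0, s5, s6}
EF (EX (¬b ∨ a)): least fixpoint, start Z0 = {s0, s5, s6}, add states with some successor in Z. Already a fixed point.
Sat(EF (EX (¬b ∨ a))) = {s0, s5, s6}

{s0, s5, s6}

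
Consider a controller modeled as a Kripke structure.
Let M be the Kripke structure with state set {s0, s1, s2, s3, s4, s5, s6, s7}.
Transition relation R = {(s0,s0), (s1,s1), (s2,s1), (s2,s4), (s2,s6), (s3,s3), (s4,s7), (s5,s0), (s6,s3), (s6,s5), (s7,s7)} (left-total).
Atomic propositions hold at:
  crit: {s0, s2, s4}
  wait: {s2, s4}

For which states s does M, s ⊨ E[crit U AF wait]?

AF wait: least fixpoint, start Z0 = {s2, s4}, add states with every successor in Z. Already a fixed point.
Sat(AF wait) = {s2, s4}
E[crit U AF wait]: least fixpoint, start Z0 = Sat(AF wait) = {s2, s4}, add states in Sat(crit) with some successor in Z. Already a fixed point.
Sat(E[crit U AF wait]) = {s2, s4}

{s2, s4}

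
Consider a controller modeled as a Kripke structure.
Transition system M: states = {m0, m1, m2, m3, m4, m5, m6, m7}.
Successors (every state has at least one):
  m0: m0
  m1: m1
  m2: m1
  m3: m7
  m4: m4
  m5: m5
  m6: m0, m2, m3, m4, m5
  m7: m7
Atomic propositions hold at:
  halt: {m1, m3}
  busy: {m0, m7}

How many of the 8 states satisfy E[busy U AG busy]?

AG busy: greatest fixpoint, start Z0 = {m0, m7}, keep only states in Sat with every successor in Z. Already a fixed point.
Sat(AG busy) = {m0, m7}
E[busy U AG busy]: least fixpoint, start Z0 = Sat(AG busy) = {m0, m7}, add states in Sat(busy) with some successor in Z. Already a fixed point.
Sat(E[busy U AG busy]) = {m0, m7}
|Sat(E[busy U AG busy])| = |{m0, m7}| = 2.

2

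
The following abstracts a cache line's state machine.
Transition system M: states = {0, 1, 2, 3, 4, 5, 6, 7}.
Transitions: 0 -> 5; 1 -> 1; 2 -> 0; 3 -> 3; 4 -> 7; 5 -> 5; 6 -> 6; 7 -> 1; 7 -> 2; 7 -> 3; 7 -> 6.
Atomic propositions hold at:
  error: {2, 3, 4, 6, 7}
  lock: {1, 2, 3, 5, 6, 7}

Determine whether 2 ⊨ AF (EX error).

Sat(EX error) = {s : some successor in {2, 3, 4, 6, 7}} = {3, 4, 6, 7}
AF (EX error): least fixpoint, start Z0 = {3, 4, 6, 7}, add states with every successor in Z. Already a fixed point.
Sat(AF (EX error)) = {3, 4, 6, 7}
2 ∉ Sat(AF (EX error)) = {3, 4, 6, 7}, so the formula does not hold at 2.

No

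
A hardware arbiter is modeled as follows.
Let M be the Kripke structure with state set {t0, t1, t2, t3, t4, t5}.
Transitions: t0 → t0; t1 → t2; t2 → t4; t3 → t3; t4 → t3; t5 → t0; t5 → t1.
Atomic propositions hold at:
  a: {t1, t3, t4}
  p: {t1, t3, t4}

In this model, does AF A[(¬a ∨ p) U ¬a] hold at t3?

No

Sat(¬a) = {t0, t2, t5}
Sat(¬a ∨ p) = {t0, t1, t2, t3, t4, t5}
A[(¬a ∨ p) U ¬a]: least fixpoint, start Z0 = Sat(¬a) = {t0, t2, t5}, add states in Sat(¬a ∨ p) with every successor in Z. Z1 = {t0, t1, t2, t5}; fixed.
Sat(A[(¬a ∨ p) U ¬a]) = {t0, t1, t2, t5}
AF A[(¬a ∨ p) U ¬a]: least fixpoint, start Z0 = {t0, t1, t2, t5}, add states with every successor in Z. Already a fixed point.
Sat(AF A[(¬a ∨ p) U ¬a]) = {t0, t1, t2, t5}
t3 ∉ Sat(AF A[(¬a ∨ p) U ¬a]) = {t0, t1, t2, t5}, so the formula does not hold at t3.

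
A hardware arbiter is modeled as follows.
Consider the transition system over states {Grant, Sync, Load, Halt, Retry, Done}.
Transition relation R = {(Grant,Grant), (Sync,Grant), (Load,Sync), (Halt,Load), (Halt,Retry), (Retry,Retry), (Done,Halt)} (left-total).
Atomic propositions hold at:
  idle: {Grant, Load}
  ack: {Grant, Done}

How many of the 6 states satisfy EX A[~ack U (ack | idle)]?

4

Sat(~ack) = {Sync, Load, Halt, Retry}
Sat(ack | idle) = {Grant, Load, Done}
A[~ack U (ack | idle)]: least fixpoint, start Z0 = Sat((ack | idle)) = {Grant, Load, Done}, add states in Sat(~ack) with every successor in Z. Z1 = {Grant, Sync, Load, Done}; fixed.
Sat(A[~ack U (ack | idle)]) = {Grant, Sync, Load, Done}
Sat(EX A[~ack U (ack | idle)]) = {s : some successor in {Grant, Sync, Load, Done}} = {Grant, Sync, Load, Halt}
|Sat(EX A[~ack U (ack | idle)])| = |{Grant, Sync, Load, Halt}| = 4.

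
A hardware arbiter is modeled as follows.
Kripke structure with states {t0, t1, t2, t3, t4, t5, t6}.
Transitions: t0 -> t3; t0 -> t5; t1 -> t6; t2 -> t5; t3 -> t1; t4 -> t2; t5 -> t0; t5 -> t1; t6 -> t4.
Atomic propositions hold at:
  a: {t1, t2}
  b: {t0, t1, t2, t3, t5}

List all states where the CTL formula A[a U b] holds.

A[a U b]: least fixpoint, start Z0 = Sat(b) = {t0, t1, t2, t3, t5}, add states in Sat(a) with every successor in Z. Already a fixed point.
Sat(A[a U b]) = {t0, t1, t2, t3, t5}

{t0, t1, t2, t3, t5}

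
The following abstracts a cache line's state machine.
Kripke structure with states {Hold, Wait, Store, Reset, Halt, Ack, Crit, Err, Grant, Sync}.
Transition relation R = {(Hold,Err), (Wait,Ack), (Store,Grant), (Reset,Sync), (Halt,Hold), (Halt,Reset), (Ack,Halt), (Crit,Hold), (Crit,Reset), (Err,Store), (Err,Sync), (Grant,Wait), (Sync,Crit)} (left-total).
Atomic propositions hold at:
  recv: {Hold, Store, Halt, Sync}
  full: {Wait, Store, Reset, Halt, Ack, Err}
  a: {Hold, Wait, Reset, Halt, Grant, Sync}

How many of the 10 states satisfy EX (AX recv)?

Sat(AX recv) = {s : every successor in {Hold, Store, Halt, Sync}} = {Reset, Ack, Err}
Sat(EX (AX recv)) = {s : some successor in {Reset, Ack, Err}} = {Hold, Wait, Halt, Crit}
|Sat(EX (AX recv))| = |{Hold, Wait, Halt, Crit}| = 4.

4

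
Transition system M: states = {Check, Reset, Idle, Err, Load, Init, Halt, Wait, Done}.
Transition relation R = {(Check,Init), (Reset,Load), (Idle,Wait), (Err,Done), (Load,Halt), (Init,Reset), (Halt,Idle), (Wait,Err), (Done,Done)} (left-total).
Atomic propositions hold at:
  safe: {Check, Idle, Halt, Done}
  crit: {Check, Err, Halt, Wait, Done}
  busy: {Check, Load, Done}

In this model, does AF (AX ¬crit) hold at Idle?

Sat(¬crit) = {Reset, Idle, Load, Init}
Sat(AX ¬crit) = {s : every successor in {Reset, Idle, Load, Init}} = {Check, Reset, Init, Halt}
AF (AX ¬crit): least fixpoint, start Z0 = {Check, Reset, Init, Halt}, add states with every successor in Z. Z1 = {Check, Reset, Load, Init, Halt}; fixed.
Sat(AF (AX ¬crit)) = {Check, Reset, Load, Init, Halt}
Idle ∉ Sat(AF (AX ¬crit)) = {Check, Reset, Load, Init, Halt}, so the formula does not hold at Idle.

No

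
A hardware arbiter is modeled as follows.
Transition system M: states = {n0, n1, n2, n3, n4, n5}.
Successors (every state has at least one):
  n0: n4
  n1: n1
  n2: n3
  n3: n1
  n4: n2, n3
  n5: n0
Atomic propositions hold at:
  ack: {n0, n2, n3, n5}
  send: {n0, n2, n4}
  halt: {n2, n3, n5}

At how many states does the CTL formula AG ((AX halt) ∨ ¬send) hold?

4

Sat(AX halt) = {s : every successor in {n2, n3, n5}} = {n2, n4}
Sat(¬send) = {n1, n3, n5}
Sat((AX halt) ∨ ¬send) = {n1, n2, n3, n4, n5}
AG ((AX halt) ∨ ¬send): greatest fixpoint, start Z0 = {n1, n2, n3, n4, n5}, keep only states in Sat with every successor in Z. Z1 = {n1, n2, n3, n4}; fixed.
Sat(AG ((AX halt) ∨ ¬send)) = {n1, n2, n3, n4}
|Sat(AG ((AX halt) ∨ ¬send))| = |{n1, n2, n3, n4}| = 4.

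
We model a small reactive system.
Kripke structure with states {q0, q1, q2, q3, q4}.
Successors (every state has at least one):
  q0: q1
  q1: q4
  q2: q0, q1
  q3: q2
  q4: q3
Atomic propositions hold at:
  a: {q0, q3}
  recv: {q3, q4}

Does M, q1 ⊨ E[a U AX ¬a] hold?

Yes

Sat(¬a) = {q1, q2, q4}
Sat(AX ¬a) = {s : every successor in {q1, q2, q4}} = {q0, q1, q3}
E[a U AX ¬a]: least fixpoint, start Z0 = Sat(AX ¬a) = {q0, q1, q3}, add states in Sat(a) with some successor in Z. Already a fixed point.
Sat(E[a U AX ¬a]) = {q0, q1, q3}
q1 ∈ Sat(E[a U AX ¬a]) = {q0, q1, q3}, so the formula holds at q1.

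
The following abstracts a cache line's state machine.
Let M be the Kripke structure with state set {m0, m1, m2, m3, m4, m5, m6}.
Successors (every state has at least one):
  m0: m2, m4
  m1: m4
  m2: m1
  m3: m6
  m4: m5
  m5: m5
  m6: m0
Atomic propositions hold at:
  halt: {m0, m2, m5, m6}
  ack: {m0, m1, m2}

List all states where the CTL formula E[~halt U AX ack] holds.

{m2, m3, m6}

Sat(~halt) = {m1, m3, m4}
Sat(AX ack) = {s : every successor in {m0, m1, m2}} = {m2, m6}
E[~halt U AX ack]: least fixpoint, start Z0 = Sat(AX ack) = {m2, m6}, add states in Sat(~halt) with some successor in Z. Z1 = {m2, m3, m6}; fixed.
Sat(E[~halt U AX ack]) = {m2, m3, m6}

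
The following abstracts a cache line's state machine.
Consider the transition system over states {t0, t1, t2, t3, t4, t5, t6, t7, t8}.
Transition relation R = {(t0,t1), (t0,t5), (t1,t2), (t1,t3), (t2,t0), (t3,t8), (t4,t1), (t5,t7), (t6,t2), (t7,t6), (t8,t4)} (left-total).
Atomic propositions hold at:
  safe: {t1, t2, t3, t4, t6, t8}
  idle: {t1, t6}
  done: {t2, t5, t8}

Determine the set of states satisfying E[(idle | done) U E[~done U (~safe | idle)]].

Sat(idle | done) = {t1, t2, t5, t6, t8}
Sat(~done) = {t0, t1, t3, t4, t6, t7}
Sat(~safe) = {t0, t5, t7}
Sat(~safe | idle) = {t0, t1, t5, t6, t7}
E[~done U (~safe | idle)]: least fixpoint, start Z0 = Sat((~safe | idle)) = {t0, t1, t5, t6, t7}, add states in Sat(~done) with some successor in Z. Z1 = {t0, t1, t4, t5, t6, t7}; fixed.
Sat(E[~done U (~safe | idle)]) = {t0, t1, t4, t5, t6, t7}
E[(idle | done) U E[~done U (~safe | idle)]]: least fixpoint, start Z0 = Sat(E[~done U (~safe | idle)]) = {t0, t1, t4, t5, t6, t7}, add states in Sat(idle | done) with some successor in Z. Z1 = {t0, t1, t2, t4, t5, t6, t7, t8}; fixed.
Sat(E[(idle | done) U E[~done U (~safe | idle)]]) = {t0, t1, t2, t4, t5, t6, t7, t8}

{t0, t1, t2, t4, t5, t6, t7, t8}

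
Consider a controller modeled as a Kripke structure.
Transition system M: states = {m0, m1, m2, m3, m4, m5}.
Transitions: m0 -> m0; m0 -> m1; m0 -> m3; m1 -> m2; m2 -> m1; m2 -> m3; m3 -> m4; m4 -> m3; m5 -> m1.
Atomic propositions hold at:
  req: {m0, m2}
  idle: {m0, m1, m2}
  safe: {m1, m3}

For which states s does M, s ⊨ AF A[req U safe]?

{m1, m2, m3, m4, m5}

A[req U safe]: least fixpoint, start Z0 = Sat(safe) = {m1, m3}, add states in Sat(req) with every successor in Z. Z1 = {m1, m2, m3}; fixed.
Sat(A[req U safe]) = {m1, m2, m3}
AF A[req U safe]: least fixpoint, start Z0 = {m1, m2, m3}, add states with every successor in Z. Z1 = {m1, m2, m3, m4, m5}; fixed.
Sat(AF A[req U safe]) = {m1, m2, m3, m4, m5}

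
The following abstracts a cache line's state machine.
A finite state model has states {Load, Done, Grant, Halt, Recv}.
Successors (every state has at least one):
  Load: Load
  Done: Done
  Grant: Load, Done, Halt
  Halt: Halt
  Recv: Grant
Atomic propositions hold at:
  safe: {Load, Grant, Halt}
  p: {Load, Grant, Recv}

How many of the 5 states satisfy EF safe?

4

EF safe: least fixpoint, start Z0 = {Load, Grant, Halt}, add states with some successor in Z. Z1 = {Load, Grant, Halt, Recv}; fixed.
Sat(EF safe) = {Load, Grant, Halt, Recv}
|Sat(EF safe)| = |{Load, Grant, Halt, Recv}| = 4.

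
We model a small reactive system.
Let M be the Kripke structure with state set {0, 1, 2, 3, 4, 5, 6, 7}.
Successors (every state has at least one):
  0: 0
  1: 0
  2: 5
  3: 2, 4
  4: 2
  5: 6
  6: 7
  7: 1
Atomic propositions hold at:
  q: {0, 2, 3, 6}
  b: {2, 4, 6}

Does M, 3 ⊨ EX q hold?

Sat(EX q) = {s : some successor in {0, 2, 3, 6}} = {0, 1, 3, 4, 5}
3 ∈ Sat(EX q) = {0, 1, 3, 4, 5}, so the formula holds at 3.

Yes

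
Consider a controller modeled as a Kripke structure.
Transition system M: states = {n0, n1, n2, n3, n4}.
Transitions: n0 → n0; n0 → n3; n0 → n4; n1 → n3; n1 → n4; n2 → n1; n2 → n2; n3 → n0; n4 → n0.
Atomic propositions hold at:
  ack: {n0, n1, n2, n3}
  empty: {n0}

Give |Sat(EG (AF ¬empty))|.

Sat(¬empty) = {n1, n2, n3, n4}
AF ¬empty: least fixpoint, start Z0 = {n1, n2, n3, n4}, add states with every successor in Z. Already a fixed point.
Sat(AF ¬empty) = {n1, n2, n3, n4}
EG (AF ¬empty): greatest fixpoint, start Z0 = {n1, n2, n3, n4}, keep only states in Sat with some successor in Z. Z1 = {n1, n2}; Z2 = {n2}; fixed.
Sat(EG (AF ¬empty)) = {n2}
|Sat(EG (AF ¬empty))| = |{n2}| = 1.

1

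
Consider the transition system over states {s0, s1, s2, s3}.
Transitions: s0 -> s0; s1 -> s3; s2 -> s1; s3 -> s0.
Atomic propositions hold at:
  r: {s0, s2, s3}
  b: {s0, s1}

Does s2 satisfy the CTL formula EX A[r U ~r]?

Yes

Sat(~r) = {s1}
A[r U ~r]: least fixpoint, start Z0 = Sat(~r) = {s1}, add states in Sat(r) with every successor in Z. Z1 = {s1, s2}; fixed.
Sat(A[r U ~r]) = {s1, s2}
Sat(EX A[r U ~r]) = {s : some successor in {s1, s2}} = {s2}
s2 ∈ Sat(EX A[r U ~r]) = {s2}, so the formula holds at s2.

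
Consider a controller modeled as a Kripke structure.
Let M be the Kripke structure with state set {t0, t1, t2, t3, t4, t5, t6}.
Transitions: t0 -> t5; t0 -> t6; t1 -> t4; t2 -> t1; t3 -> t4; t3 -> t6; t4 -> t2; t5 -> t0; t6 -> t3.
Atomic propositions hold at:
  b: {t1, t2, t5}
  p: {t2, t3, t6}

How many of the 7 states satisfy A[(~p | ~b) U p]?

Sat(~p) = {t0, t1, t4, t5}
Sat(~b) = {t0, t3, t4, t6}
Sat(~p | ~b) = {t0, t1, t3, t4, t5, t6}
A[(~p | ~b) U p]: least fixpoint, start Z0 = Sat(p) = {t2, t3, t6}, add states in Sat(~p | ~b) with every successor in Z. Z1 = {t2, t3, t4, t6}; Z2 = {t1, t2, t3, t4, t6}; fixed.
Sat(A[(~p | ~b) U p]) = {t1, t2, t3, t4, t6}
|Sat(A[(~p | ~b) U p])| = |{t1, t2, t3, t4, t6}| = 5.

5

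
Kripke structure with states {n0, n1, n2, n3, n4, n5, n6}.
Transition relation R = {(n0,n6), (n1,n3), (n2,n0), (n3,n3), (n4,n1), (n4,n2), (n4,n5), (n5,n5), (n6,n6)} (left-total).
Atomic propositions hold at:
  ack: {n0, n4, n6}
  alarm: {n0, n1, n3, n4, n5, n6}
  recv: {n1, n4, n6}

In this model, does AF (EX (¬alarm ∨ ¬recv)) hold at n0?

Sat(¬alarm) = {n2}
Sat(¬recv) = {n0, n2, n3, n5}
Sat(¬alarm ∨ ¬recv) = {n0, n2, n3, n5}
Sat(EX (¬alarm ∨ ¬recv)) = {s : some successor in {n0, n2, n3, n5}} = {n1, n2, n3, n4, n5}
AF (EX (¬alarm ∨ ¬recv)): least fixpoint, start Z0 = {n1, n2, n3, n4, n5}, add states with every successor in Z. Already a fixed point.
Sat(AF (EX (¬alarm ∨ ¬recv))) = {n1, n2, n3, n4, n5}
n0 ∉ Sat(AF (EX (¬alarm ∨ ¬recv))) = {n1, n2, n3, n4, n5}, so the formula does not hold at n0.

No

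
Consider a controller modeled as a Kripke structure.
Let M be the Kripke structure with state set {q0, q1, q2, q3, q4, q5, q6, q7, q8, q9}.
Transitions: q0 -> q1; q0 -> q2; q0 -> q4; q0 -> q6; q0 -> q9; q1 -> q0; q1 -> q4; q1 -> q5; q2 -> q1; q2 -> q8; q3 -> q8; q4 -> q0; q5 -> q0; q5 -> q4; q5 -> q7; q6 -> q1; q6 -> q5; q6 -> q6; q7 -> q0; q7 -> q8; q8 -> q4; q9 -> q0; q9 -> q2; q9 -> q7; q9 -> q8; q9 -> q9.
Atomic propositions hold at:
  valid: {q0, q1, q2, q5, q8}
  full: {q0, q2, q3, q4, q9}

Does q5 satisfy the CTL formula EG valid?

EG valid: greatest fixpoint, start Z0 = {q0, q1, q2, q5, q8}, keep only states in Sat with some successor in Z. Z1 = {q0, q1, q2, q5}; fixed.
Sat(EG valid) = {q0, q1, q2, q5}
q5 ∈ Sat(EG valid) = {q0, q1, q2, q5}, so the formula holds at q5.

Yes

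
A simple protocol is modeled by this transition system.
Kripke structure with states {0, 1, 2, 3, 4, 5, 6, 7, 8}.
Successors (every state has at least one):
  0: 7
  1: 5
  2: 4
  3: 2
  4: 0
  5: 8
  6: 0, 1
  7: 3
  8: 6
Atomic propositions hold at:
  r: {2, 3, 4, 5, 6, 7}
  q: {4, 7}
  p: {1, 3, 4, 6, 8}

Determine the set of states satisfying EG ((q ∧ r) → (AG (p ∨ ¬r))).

{1, 5, 6, 8}

Sat(q ∧ r) = {4, 7}
Sat(¬r) = {0, 1, 8}
Sat(p ∨ ¬r) = {0, 1, 3, 4, 6, 8}
AG (p ∨ ¬r): greatest fixpoint, start Z0 = {0, 1, 3, 4, 6, 8}, keep only states in Sat with every successor in Z. Z1 = {4, 6, 8}; Z2 = {8}; Z3 = ∅; fixed.
Sat(AG (p ∨ ¬r)) = ∅
Sat((q ∧ r) → (AG (p ∨ ¬r))) = {0, 1, 2, 3, 5, 6, 8}
EG ((q ∧ r) → (AG (p ∨ ¬r))): greatest fixpoint, start Z0 = {0, 1, 2, 3, 5, 6, 8}, keep only states in Sat with some successor in Z. Z1 = {1, 3, 5, 6, 8}; Z2 = {1, 5, 6, 8}; fixed.
Sat(EG ((q ∧ r) → (AG (p ∨ ¬r)))) = {1, 5, 6, 8}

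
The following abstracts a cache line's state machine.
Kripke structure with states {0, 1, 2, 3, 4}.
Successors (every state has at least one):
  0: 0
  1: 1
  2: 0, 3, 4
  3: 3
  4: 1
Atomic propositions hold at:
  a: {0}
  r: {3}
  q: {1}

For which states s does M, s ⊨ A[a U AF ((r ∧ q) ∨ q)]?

{1, 4}

Sat(r ∧ q) = ∅
Sat((r ∧ q) ∨ q) = {1}
AF ((r ∧ q) ∨ q): least fixpoint, start Z0 = {1}, add states with every successor in Z. Z1 = {1, 4}; fixed.
Sat(AF ((r ∧ q) ∨ q)) = {1, 4}
A[a U AF ((r ∧ q) ∨ q)]: least fixpoint, start Z0 = Sat(AF ((r ∧ q) ∨ q)) = {1, 4}, add states in Sat(a) with every successor in Z. Already a fixed point.
Sat(A[a U AF ((r ∧ q) ∨ q)]) = {1, 4}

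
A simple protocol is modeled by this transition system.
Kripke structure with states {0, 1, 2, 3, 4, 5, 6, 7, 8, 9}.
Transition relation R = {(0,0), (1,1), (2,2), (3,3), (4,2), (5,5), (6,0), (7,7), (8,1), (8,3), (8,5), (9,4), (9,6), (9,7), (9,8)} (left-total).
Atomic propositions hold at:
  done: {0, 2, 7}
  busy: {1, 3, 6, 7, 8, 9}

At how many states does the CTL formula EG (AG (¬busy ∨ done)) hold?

5

Sat(¬busy) = {0, 2, 4, 5}
Sat(¬busy ∨ done) = {0, 2, 4, 5, 7}
AG (¬busy ∨ done): greatest fixpoint, start Z0 = {0, 2, 4, 5, 7}, keep only states in Sat with every successor in Z. Already a fixed point.
Sat(AG (¬busy ∨ done)) = {0, 2, 4, 5, 7}
EG (AG (¬busy ∨ done)): greatest fixpoint, start Z0 = {0, 2, 4, 5, 7}, keep only states in Sat with some successor in Z. Already a fixed point.
Sat(EG (AG (¬busy ∨ done))) = {0, 2, 4, 5, 7}
|Sat(EG (AG (¬busy ∨ done)))| = |{0, 2, 4, 5, 7}| = 5.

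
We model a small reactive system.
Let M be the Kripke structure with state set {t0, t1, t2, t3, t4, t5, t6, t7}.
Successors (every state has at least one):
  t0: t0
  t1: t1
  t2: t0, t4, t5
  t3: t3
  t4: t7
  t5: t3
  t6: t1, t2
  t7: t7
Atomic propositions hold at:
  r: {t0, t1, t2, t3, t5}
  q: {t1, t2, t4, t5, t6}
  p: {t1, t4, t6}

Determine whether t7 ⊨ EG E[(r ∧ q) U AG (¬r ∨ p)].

Yes

Sat(r ∧ q) = {t1, t2, t5}
Sat(¬r) = {t4, t6, t7}
Sat(¬r ∨ p) = {t1, t4, t6, t7}
AG (¬r ∨ p): greatest fixpoint, start Z0 = {t1, t4, t6, t7}, keep only states in Sat with every successor in Z. Z1 = {t1, t4, t7}; fixed.
Sat(AG (¬r ∨ p)) = {t1, t4, t7}
E[(r ∧ q) U AG (¬r ∨ p)]: least fixpoint, start Z0 = Sat(AG (¬r ∨ p)) = {t1, t4, t7}, add states in Sat(r ∧ q) with some successor in Z. Z1 = {t1, t2, t4, t7}; fixed.
Sat(E[(r ∧ q) U AG (¬r ∨ p)]) = {t1, t2, t4, t7}
EG E[(r ∧ q) U AG (¬r ∨ p)]: greatest fixpoint, start Z0 = {t1, t2, t4, t7}, keep only states in Sat with some successor in Z. Already a fixed point.
Sat(EG E[(r ∧ q) U AG (¬r ∨ p)]) = {t1, t2, t4, t7}
t7 ∈ Sat(EG E[(r ∧ q) U AG (¬r ∨ p)]) = {t1, t2, t4, t7}, so the formula holds at t7.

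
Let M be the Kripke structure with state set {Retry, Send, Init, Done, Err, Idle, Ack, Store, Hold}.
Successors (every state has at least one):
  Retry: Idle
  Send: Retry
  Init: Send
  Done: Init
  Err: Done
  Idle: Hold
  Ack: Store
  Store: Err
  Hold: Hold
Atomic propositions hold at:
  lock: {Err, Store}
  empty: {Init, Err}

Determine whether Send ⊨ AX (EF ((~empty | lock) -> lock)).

No

Sat(~empty) = {Retry, Send, Done, Idle, Ack, Store, Hold}
Sat(~empty | lock) = {Retry, Send, Done, Err, Idle, Ack, Store, Hold}
Sat((~empty | lock) -> lock) = {Init, Err, Store}
EF ((~empty | lock) -> lock): least fixpoint, start Z0 = {Init, Err, Store}, add states with some successor in Z. Z1 = {Init, Done, Err, Ack, Store}; fixed.
Sat(EF ((~empty | lock) -> lock)) = {Init, Done, Err, Ack, Store}
Sat(AX (EF ((~empty | lock) -> lock))) = {s : every successor in {Init, Done, Err, Ack, Store}} = {Done, Err, Ack, Store}
Send ∉ Sat(AX (EF ((~empty | lock) -> lock))) = {Done, Err, Ack, Store}, so the formula does not hold at Send.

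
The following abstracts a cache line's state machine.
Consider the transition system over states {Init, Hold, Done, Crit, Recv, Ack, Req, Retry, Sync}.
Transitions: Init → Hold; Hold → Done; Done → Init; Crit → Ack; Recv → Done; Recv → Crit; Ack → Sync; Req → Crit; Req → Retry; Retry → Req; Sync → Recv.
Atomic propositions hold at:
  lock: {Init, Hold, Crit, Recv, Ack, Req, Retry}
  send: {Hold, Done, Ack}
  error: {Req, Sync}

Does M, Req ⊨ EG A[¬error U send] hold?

Sat(¬error) = {Init, Hold, Done, Crit, Recv, Ack, Retry}
A[¬error U send]: least fixpoint, start Z0 = Sat(send) = {Hold, Done, Ack}, add states in Sat(¬error) with every successor in Z. Z1 = {Init, Hold, Done, Crit, Ack}; Z2 = {Init, Hold, Done, Crit, Recv, Ack}; fixed.
Sat(A[¬error U send]) = {Init, Hold, Done, Crit, Recv, Ack}
EG A[¬error U send]: greatest fixpoint, start Z0 = {Init, Hold, Done, Crit, Recv, Ack}, keep only states in Sat with some successor in Z. Z1 = {Init, Hold, Done, Crit, Recv}; Z2 = {Init, Hold, Done, Recv}; fixed.
Sat(EG A[¬error U send]) = {Init, Hold, Done, Recv}
Req ∉ Sat(EG A[¬error U send]) = {Init, Hold, Done, Recv}, so the formula does not hold at Req.

No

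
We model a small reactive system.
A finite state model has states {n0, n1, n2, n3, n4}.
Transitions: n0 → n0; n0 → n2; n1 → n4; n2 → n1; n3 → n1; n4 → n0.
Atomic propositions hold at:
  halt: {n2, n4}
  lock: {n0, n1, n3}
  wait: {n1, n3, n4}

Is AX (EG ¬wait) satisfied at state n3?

No

Sat(¬wait) = {n0, n2}
EG ¬wait: greatest fixpoint, start Z0 = {n0, n2}, keep only states in Sat with some successor in Z. Z1 = {n0}; fixed.
Sat(EG ¬wait) = {n0}
Sat(AX (EG ¬wait)) = {s : every successor in {n0}} = {n4}
n3 ∉ Sat(AX (EG ¬wait)) = {n4}, so the formula does not hold at n3.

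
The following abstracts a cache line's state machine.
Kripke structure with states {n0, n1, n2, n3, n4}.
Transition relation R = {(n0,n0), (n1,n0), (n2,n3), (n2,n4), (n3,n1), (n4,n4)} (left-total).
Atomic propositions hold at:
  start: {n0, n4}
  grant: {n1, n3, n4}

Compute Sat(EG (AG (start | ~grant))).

Sat(~grant) = {n0, n2}
Sat(start | ~grant) = {n0, n2, n4}
AG (start | ~grant): greatest fixpoint, start Z0 = {n0, n2, n4}, keep only states in Sat with every successor in Z. Z1 = {n0, n4}; fixed.
Sat(AG (start | ~grant)) = {n0, n4}
EG (AG (start | ~grant)): greatest fixpoint, start Z0 = {n0, n4}, keep only states in Sat with some successor in Z. Already a fixed point.
Sat(EG (AG (start | ~grant))) = {n0, n4}

{n0, n4}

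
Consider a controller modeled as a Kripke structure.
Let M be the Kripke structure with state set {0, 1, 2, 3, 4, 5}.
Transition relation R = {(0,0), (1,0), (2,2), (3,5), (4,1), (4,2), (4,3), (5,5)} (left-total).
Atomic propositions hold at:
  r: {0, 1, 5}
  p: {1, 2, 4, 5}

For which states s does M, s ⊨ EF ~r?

Sat(~r) = {2, 3, 4}
EF ~r: least fixpoint, start Z0 = {2, 3, 4}, add states with some successor in Z. Already a fixed point.
Sat(EF ~r) = {2, 3, 4}

{2, 3, 4}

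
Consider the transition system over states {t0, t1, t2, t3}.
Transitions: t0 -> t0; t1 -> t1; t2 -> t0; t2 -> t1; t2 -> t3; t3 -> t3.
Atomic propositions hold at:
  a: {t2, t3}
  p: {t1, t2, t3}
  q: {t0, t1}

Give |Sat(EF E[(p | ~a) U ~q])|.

Sat(~a) = {t0, t1}
Sat(p | ~a) = {t0, t1, t2, t3}
Sat(~q) = {t2, t3}
E[(p | ~a) U ~q]: least fixpoint, start Z0 = Sat(~q) = {t2, t3}, add states in Sat(p | ~a) with some successor in Z. Already a fixed point.
Sat(E[(p | ~a) U ~q]) = {t2, t3}
EF E[(p | ~a) U ~q]: least fixpoint, start Z0 = {t2, t3}, add states with some successor in Z. Already a fixed point.
Sat(EF E[(p | ~a) U ~q]) = {t2, t3}
|Sat(EF E[(p | ~a) U ~q])| = |{t2, t3}| = 2.

2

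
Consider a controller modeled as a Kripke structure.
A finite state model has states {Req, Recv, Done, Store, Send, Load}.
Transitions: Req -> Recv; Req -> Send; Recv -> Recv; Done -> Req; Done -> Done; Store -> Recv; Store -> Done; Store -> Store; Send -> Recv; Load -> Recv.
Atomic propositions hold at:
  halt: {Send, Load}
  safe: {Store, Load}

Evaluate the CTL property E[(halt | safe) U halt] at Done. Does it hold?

No

Sat(halt | safe) = {Store, Send, Load}
E[(halt | safe) U halt]: least fixpoint, start Z0 = Sat(halt) = {Send, Load}, add states in Sat(halt | safe) with some successor in Z. Already a fixed point.
Sat(E[(halt | safe) U halt]) = {Send, Load}
Done ∉ Sat(E[(halt | safe) U halt]) = {Send, Load}, so the formula does not hold at Done.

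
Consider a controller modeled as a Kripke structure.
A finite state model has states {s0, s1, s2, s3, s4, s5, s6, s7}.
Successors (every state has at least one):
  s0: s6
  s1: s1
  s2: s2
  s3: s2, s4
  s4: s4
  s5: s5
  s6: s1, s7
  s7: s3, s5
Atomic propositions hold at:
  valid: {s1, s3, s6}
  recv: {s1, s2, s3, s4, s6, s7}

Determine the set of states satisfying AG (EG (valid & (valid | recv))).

Sat(valid | recv) = {s1, s2, s3, s4, s6, s7}
Sat(valid & (valid | recv)) = {s1, s3, s6}
EG (valid & (valid | recv)): greatest fixpoint, start Z0 = {s1, s3, s6}, keep only states in Sat with some successor in Z. Z1 = {s1, s6}; fixed.
Sat(EG (valid & (valid | recv))) = {s1, s6}
AG (EG (valid & (valid | recv))): greatest fixpoint, start Z0 = {s1, s6}, keep only states in Sat with every successor in Z. Z1 = {s1}; fixed.
Sat(AG (EG (valid & (valid | recv)))) = {s1}

{s1}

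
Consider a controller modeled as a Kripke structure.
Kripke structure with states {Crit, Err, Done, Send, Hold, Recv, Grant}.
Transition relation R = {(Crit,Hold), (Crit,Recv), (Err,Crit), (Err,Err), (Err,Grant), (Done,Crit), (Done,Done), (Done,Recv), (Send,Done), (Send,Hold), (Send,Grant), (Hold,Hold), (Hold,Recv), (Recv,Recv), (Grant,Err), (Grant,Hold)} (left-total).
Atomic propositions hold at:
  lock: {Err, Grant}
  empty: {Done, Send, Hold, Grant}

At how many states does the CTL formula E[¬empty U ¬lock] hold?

Sat(¬empty) = {Crit, Err, Recv}
Sat(¬lock) = {Crit, Done, Send, Hold, Recv}
E[¬empty U ¬lock]: least fixpoint, start Z0 = Sat(¬lock) = {Crit, Done, Send, Hold, Recv}, add states in Sat(¬empty) with some successor in Z. Z1 = {Crit, Err, Done, Send, Hold, Recv}; fixed.
Sat(E[¬empty U ¬lock]) = {Crit, Err, Done, Send, Hold, Recv}
|Sat(E[¬empty U ¬lock])| = |{Crit, Err, Done, Send, Hold, Recv}| = 6.

6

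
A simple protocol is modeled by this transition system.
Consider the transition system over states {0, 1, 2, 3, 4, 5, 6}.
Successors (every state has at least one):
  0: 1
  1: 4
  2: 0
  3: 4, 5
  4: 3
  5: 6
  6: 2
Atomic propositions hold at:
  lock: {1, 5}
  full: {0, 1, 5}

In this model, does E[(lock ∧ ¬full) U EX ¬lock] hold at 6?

Yes

Sat(¬full) = {2, 3, 4, 6}
Sat(lock ∧ ¬full) = ∅
Sat(¬lock) = {0, 2, 3, 4, 6}
Sat(EX ¬lock) = {s : some successor in {0, 2, 3, 4, 6}} = {1, 2, 3, 4, 5, 6}
E[(lock ∧ ¬full) U EX ¬lock]: least fixpoint, start Z0 = Sat(EX ¬lock) = {1, 2, 3, 4, 5, 6}, add states in Sat(lock ∧ ¬full) with some successor in Z. Already a fixed point.
Sat(E[(lock ∧ ¬full) U EX ¬lock]) = {1, 2, 3, 4, 5, 6}
6 ∈ Sat(E[(lock ∧ ¬full) U EX ¬lock]) = {1, 2, 3, 4, 5, 6}, so the formula holds at 6.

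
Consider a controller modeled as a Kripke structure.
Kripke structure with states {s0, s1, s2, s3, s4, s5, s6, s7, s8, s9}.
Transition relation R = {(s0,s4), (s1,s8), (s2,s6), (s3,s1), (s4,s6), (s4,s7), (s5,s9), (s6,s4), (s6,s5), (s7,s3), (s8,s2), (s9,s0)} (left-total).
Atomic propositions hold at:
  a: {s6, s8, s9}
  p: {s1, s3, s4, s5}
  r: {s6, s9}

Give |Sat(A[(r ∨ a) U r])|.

Sat(r ∨ a) = {s6, s8, s9}
A[(r ∨ a) U r]: least fixpoint, start Z0 = Sat(r) = {s6, s9}, add states in Sat(r ∨ a) with every successor in Z. Already a fixed point.
Sat(A[(r ∨ a) U r]) = {s6, s9}
|Sat(A[(r ∨ a) U r])| = |{s6, s9}| = 2.

2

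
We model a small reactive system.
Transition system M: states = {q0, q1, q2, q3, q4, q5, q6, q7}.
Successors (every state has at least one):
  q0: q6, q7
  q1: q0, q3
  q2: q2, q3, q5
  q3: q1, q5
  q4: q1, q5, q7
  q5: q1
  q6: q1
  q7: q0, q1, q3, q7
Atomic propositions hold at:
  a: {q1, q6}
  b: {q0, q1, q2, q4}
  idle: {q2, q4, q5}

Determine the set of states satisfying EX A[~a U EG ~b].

{q0, q4, q7}

Sat(~a) = {q0, q2, q3, q4, q5, q7}
Sat(~b) = {q3, q5, q6, q7}
EG ~b: greatest fixpoint, start Z0 = {q3, q5, q6, q7}, keep only states in Sat with some successor in Z. Z1 = {q3, q7}; Z2 = {q7}; fixed.
Sat(EG ~b) = {q7}
A[~a U EG ~b]: least fixpoint, start Z0 = Sat(EG ~b) = {q7}, add states in Sat(~a) with every successor in Z. Already a fixed point.
Sat(A[~a U EG ~b]) = {q7}
Sat(EX A[~a U EG ~b]) = {s : some successor in {q7}} = {q0, q4, q7}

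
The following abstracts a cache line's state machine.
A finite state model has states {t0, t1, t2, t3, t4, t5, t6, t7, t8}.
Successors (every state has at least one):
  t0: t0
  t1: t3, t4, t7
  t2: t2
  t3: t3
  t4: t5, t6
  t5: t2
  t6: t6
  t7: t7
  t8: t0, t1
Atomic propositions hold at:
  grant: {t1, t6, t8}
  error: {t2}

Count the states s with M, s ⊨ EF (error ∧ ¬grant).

5

Sat(¬grant) = {t0, t2, t3, t4, t5, t7}
Sat(error ∧ ¬grant) = {t2}
EF (error ∧ ¬grant): least fixpoint, start Z0 = {t2}, add states with some successor in Z. Z1 = {t2, t5}; Z2 = {t2, t4, t5}; Z3 = {t1, t2, t4, t5}; Z4 = {t1, t2, t4, t5, t8}; fixed.
Sat(EF (error ∧ ¬grant)) = {t1, t2, t4, t5, t8}
|Sat(EF (error ∧ ¬grant))| = |{t1, t2, t4, t5, t8}| = 5.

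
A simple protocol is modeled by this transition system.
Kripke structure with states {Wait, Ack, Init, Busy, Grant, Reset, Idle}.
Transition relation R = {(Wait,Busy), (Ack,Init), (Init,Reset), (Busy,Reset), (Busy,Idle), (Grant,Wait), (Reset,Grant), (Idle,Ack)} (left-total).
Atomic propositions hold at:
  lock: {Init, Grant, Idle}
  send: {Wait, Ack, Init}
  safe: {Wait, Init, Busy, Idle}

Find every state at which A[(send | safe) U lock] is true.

{Ack, Init, Grant, Idle}

Sat(send | safe) = {Wait, Ack, Init, Busy, Idle}
A[(send | safe) U lock]: least fixpoint, start Z0 = Sat(lock) = {Init, Grant, Idle}, add states in Sat(send | safe) with every successor in Z. Z1 = {Ack, Init, Grant, Idle}; fixed.
Sat(A[(send | safe) U lock]) = {Ack, Init, Grant, Idle}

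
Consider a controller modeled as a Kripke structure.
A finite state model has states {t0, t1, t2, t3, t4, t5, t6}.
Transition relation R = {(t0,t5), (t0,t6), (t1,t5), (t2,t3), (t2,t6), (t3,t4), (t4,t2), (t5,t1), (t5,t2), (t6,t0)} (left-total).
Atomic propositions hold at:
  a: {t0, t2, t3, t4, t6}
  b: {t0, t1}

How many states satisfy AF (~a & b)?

Sat(~a) = {t1, t5}
Sat(~a & b) = {t1}
AF (~a & b): least fixpoint, start Z0 = {t1}, add states with every successor in Z. Already a fixed point.
Sat(AF (~a & b)) = {t1}
|Sat(AF (~a & b))| = |{t1}| = 1.

1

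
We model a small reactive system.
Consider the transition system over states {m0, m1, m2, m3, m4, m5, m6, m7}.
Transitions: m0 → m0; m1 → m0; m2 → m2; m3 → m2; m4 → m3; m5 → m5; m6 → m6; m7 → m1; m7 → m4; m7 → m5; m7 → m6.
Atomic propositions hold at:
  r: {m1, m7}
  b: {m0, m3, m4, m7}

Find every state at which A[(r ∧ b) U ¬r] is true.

{m0, m2, m3, m4, m5, m6}

Sat(r ∧ b) = {m7}
Sat(¬r) = {m0, m2, m3, m4, m5, m6}
A[(r ∧ b) U ¬r]: least fixpoint, start Z0 = Sat(¬r) = {m0, m2, m3, m4, m5, m6}, add states in Sat(r ∧ b) with every successor in Z. Already a fixed point.
Sat(A[(r ∧ b) U ¬r]) = {m0, m2, m3, m4, m5, m6}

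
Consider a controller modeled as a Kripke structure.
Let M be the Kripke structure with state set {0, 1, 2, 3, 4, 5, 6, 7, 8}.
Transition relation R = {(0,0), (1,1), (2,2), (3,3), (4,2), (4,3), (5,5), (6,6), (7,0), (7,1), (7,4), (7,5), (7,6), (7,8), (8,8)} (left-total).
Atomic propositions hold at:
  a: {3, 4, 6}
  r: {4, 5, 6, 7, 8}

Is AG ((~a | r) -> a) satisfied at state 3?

Yes

Sat(~a) = {0, 1, 2, 5, 7, 8}
Sat(~a | r) = {0, 1, 2, 4, 5, 6, 7, 8}
Sat((~a | r) -> a) = {3, 4, 6}
AG ((~a | r) -> a): greatest fixpoint, start Z0 = {3, 4, 6}, keep only states in Sat with every successor in Z. Z1 = {3, 6}; fixed.
Sat(AG ((~a | r) -> a)) = {3, 6}
3 ∈ Sat(AG ((~a | r) -> a)) = {3, 6}, so the formula holds at 3.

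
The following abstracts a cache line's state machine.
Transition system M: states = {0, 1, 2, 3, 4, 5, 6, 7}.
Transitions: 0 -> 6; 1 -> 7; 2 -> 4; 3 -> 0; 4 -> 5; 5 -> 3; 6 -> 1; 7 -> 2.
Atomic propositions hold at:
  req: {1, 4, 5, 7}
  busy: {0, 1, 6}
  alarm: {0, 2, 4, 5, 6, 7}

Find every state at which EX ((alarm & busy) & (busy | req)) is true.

{0, 3}

Sat(alarm & busy) = {0, 6}
Sat(busy | req) = {0, 1, 4, 5, 6, 7}
Sat((alarm & busy) & (busy | req)) = {0, 6}
Sat(EX ((alarm & busy) & (busy | req))) = {s : some successor in {0, 6}} = {0, 3}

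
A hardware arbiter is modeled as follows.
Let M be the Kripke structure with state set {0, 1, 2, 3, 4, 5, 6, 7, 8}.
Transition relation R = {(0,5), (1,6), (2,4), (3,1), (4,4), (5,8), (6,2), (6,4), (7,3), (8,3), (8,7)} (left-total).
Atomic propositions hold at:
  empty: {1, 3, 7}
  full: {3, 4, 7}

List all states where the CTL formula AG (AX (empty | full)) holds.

Sat(empty | full) = {1, 3, 4, 7}
Sat(AX (empty | full)) = {s : every successor in {1, 3, 4, 7}} = {2, 3, 4, 7, 8}
AG (AX (empty | full)): greatest fixpoint, start Z0 = {2, 3, 4, 7, 8}, keep only states in Sat with every successor in Z. Z1 = {2, 4, 7, 8}; Z2 = {2, 4}; fixed.
Sat(AG (AX (empty | full))) = {2, 4}

{2, 4}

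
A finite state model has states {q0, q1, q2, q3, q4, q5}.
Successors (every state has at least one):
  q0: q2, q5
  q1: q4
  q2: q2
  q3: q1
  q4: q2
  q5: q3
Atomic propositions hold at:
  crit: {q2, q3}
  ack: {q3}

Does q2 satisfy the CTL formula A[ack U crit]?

A[ack U crit]: least fixpoint, start Z0 = Sat(crit) = {q2, q3}, add states in Sat(ack) with every successor in Z. Already a fixed point.
Sat(A[ack U crit]) = {q2, q3}
q2 ∈ Sat(A[ack U crit]) = {q2, q3}, so the formula holds at q2.

Yes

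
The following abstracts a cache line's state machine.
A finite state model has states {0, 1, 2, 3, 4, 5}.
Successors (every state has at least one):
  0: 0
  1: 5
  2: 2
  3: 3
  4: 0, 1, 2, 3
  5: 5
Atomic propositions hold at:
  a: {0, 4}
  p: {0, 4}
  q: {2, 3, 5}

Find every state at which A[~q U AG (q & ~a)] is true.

{1, 2, 3, 5}

Sat(~q) = {0, 1, 4}
Sat(~a) = {1, 2, 3, 5}
Sat(q & ~a) = {2, 3, 5}
AG (q & ~a): greatest fixpoint, start Z0 = {2, 3, 5}, keep only states in Sat with every successor in Z. Already a fixed point.
Sat(AG (q & ~a)) = {2, 3, 5}
A[~q U AG (q & ~a)]: least fixpoint, start Z0 = Sat(AG (q & ~a)) = {2, 3, 5}, add states in Sat(~q) with every successor in Z. Z1 = {1, 2, 3, 5}; fixed.
Sat(A[~q U AG (q & ~a)]) = {1, 2, 3, 5}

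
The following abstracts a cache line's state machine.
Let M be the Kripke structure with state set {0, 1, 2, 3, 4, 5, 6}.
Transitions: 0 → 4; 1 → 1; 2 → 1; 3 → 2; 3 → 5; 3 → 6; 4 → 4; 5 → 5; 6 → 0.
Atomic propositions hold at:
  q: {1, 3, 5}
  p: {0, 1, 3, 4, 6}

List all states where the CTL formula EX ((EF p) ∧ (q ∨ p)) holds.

EF p: least fixpoint, start Z0 = {0, 1, 3, 4, 6}, add states with some successor in Z. Z1 = {0, 1, 2, 3, 4, 6}; fixed.
Sat(EF p) = {0, 1, 2, 3, 4, 6}
Sat(q ∨ p) = {0, 1, 3, 4, 5, 6}
Sat((EF p) ∧ (q ∨ p)) = {0, 1, 3, 4, 6}
Sat(EX ((EF p) ∧ (q ∨ p))) = {s : some successor in {0, 1, 3, 4, 6}} = {0, 1, 2, 3, 4, 6}

{0, 1, 2, 3, 4, 6}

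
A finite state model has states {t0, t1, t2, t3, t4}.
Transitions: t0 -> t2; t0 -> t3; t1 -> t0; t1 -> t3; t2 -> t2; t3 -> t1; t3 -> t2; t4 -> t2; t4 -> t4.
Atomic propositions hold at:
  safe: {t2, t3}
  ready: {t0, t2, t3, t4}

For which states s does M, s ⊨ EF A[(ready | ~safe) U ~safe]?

{t0, t1, t3, t4}

Sat(~safe) = {t0, t1, t4}
Sat(ready | ~safe) = {t0, t1, t2, t3, t4}
A[(ready | ~safe) U ~safe]: least fixpoint, start Z0 = Sat(~safe) = {t0, t1, t4}, add states in Sat(ready | ~safe) with every successor in Z. Already a fixed point.
Sat(A[(ready | ~safe) U ~safe]) = {t0, t1, t4}
EF A[(ready | ~safe) U ~safe]: least fixpoint, start Z0 = {t0, t1, t4}, add states with some successor in Z. Z1 = {t0, t1, t3, t4}; fixed.
Sat(EF A[(ready | ~safe) U ~safe]) = {t0, t1, t3, t4}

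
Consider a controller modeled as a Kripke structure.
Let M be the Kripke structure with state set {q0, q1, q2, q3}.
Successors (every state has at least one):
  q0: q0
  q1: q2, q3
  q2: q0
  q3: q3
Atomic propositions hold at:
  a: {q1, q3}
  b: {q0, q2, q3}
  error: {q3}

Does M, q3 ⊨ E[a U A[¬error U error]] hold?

Sat(¬error) = {q0, q1, q2}
A[¬error U error]: least fixpoint, start Z0 = Sat(error) = {q3}, add states in Sat(¬error) with every successor in Z. Already a fixed point.
Sat(A[¬error U error]) = {q3}
E[a U A[¬error U error]]: least fixpoint, start Z0 = Sat(A[¬error U error]) = {q3}, add states in Sat(a) with some successor in Z. Z1 = {q1, q3}; fixed.
Sat(E[a U A[¬error U error]]) = {q1, q3}
q3 ∈ Sat(E[a U A[¬error U error]]) = {q1, q3}, so the formula holds at q3.

Yes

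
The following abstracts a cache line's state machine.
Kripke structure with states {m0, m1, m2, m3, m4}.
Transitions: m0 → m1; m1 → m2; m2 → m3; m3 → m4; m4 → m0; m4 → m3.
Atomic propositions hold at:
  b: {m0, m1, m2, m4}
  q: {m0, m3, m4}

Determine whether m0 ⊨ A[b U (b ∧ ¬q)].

Yes

Sat(¬q) = {m1, m2}
Sat(b ∧ ¬q) = {m1, m2}
A[b U (b ∧ ¬q)]: least fixpoint, start Z0 = Sat((b ∧ ¬q)) = {m1, m2}, add states in Sat(b) with every successor in Z. Z1 = {m0, m1, m2}; fixed.
Sat(A[b U (b ∧ ¬q)]) = {m0, m1, m2}
m0 ∈ Sat(A[b U (b ∧ ¬q)]) = {m0, m1, m2}, so the formula holds at m0.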